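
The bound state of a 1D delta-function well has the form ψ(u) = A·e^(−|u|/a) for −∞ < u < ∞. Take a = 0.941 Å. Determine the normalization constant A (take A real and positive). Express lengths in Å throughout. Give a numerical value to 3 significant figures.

Normalization requires ∫|ψ|² du = 1, integrated from −∞ to ∞.
With ∫₀^∞ u^0 e^(−αu) du = 0!/α^1, ∫|ψ|² du = A²·(a).
Hence A² = 1/[a].
With a = 0.941: A² = 1.063 and A = 1.031.

A ≈ 1.03 Å^(-1/2)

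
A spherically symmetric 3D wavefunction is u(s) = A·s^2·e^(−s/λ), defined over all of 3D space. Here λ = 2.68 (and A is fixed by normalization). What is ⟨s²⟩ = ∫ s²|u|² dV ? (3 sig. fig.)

⟨s^2⟩ ≈ 101

By definition ⟨s²⟩ = ∫ s^2 |u(s)|² 4πs² ds.
Since the A² factors cancel between numerator and denominator, ⟨s²⟩ = 14·λ^2.
With λ = 2.68, ⟨s^2⟩ = 100.6.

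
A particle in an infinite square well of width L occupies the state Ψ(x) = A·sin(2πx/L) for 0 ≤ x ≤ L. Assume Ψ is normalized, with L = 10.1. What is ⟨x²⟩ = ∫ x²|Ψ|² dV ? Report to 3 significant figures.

⟨x²⟩ = ∫ x^2 |Ψ|² dx over the full domain.
With ∫₀^L sin²(nπx/L) dx = L/2, since the A² factors cancel between numerator and denominator, ⟨x²⟩ = -L^2/(8·π^2) + L^2/3.
With L = 10.1, ⟨x^2⟩ = 32.71.

⟨x^2⟩ ≈ 32.7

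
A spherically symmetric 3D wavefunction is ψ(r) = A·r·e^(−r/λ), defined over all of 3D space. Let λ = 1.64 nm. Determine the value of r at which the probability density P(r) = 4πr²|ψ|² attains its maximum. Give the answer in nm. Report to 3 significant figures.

Set d/dr [P(r) = 4πr²|ψ|²] = 0 and solve for r > 0.
Solving yields r = 2·λ.
With λ = 1.64, the most probable radial distance is 3.280 nm.

r ≈ 3.28 nm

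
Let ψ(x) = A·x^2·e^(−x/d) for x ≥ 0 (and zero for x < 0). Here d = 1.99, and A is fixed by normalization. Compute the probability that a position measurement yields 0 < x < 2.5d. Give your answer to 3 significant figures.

P ≈ 0.560

P = ∫_{0}^{2.5d} |ψ(x)|² dx.
The normalization integral ∫|ψ|²dx over the whole domain equals 3·d^5/4·A², and A² cancels in the ratio.
Substituting u = x/d, A² and the length scale cancel in the ratio: P = ∫_{0}^{2.5} u^4·e^(-2·u) du / ∫_{0}^{∞} u^4·e^(-2·u) du.
With ∫ u^4·e^(-2·u) du = -(u^4/2 + u^3 + 3·u^2/2 + 3·u/2 + 3/4)·e^(-2·u) + C, the region integral is 3/4 - 1569·e^(-5)/32 and the full one is 3/4.
This works out to P = 0.5595.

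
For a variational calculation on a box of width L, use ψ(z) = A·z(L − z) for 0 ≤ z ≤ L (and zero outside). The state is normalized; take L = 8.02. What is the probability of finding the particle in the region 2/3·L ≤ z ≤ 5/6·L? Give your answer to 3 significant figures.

The probability is P = ∫ |ψ|² dz over [2/3·L, 5/6·L].
The normalization integral ∫|ψ|²dz over the whole domain equals L^5/30·A², and A² cancels in the ratio.
In terms of u = z/L (A² and the length scale cancel between numerator and denominator), P = [∫_{2/3}^{5/6} u^2·(1 - u)^2 du] / [∫_{0}^{1} u^2·(1 - u)^2 du].
An antiderivative of u^2·(1 - u)^2 is u^3·(6·u^2 - 15·u + 10)/30; evaluating from 2/3 to 5/6 gives ≈ 0.0058128, while the full integral is 1/30.
This works out to P = 113/648.

P ≈ 0.174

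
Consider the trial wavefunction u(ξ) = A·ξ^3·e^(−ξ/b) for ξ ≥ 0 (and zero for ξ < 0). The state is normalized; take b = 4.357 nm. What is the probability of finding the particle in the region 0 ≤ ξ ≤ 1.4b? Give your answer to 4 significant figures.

The probability is P = ∫ |u|² dξ over [0, 1.4b].
Since A² = 1/(45·b^7/8), this is the region integral divided by the full normalization integral.
In terms of t = ξ/b (A² and the length scale cancel between numerator and denominator), P = [∫_{0}^{1.4} t^6·e^(-2·t) dt] / [∫_{0}^{∞} t^6·e^(-2·t) dt].
With ∫ t^6·e^(-2·t) dt = -(4·t^6 + 12·t^5 + 30·t^4 + 60·t^3 + 90·t^2 + 90·t + 45)·e^(-2·t)/8 + C, the region integral is ≈ 0.137310 and the full one is 45/8.
This works out to P = 0.024411.

P ≈ 0.02441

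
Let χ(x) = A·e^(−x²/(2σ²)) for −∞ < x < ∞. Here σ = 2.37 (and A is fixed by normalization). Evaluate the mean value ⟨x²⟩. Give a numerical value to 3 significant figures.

The expectation value is the |χ|²-weighted average of x^2: ∫ x^2|χ|² dx.
With ∫_{−∞}^{∞} x^(2m) e^(−αx²) dx = (2m−1)!!·√π / (2^m α^(m+1/2)), since the A² factors cancel between numerator and denominator, ⟨x²⟩ = σ^2/2.
With σ = 2.37, ⟨x^2⟩ = 2.808.

⟨x^2⟩ ≈ 2.81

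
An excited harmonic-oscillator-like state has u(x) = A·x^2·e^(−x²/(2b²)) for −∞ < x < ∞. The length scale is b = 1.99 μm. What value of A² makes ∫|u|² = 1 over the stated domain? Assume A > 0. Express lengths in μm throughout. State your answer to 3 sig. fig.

A^2 ≈ 0.0241 μm^(-5)

The normalization condition is ∫|u|² dx = 1 from −∞ to ∞.
∫|u|² dx = A²·(3·√(π)·b^5/4).
Substituting b = 1.99 gives A² = 0.02410, so A = 0.1553.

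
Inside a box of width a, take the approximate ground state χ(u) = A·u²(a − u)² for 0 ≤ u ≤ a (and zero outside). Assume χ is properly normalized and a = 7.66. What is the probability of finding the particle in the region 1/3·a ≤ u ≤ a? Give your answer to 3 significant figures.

P ≈ 0.855

|χ|² is the probability density, so P = ∫_{1/3·a}^{a} |χ|² du.
With A² fixed by ∫|χ|² = 1, i.e. A² = (a^9/630)^(−1), substitute and integrate.
In terms of t = u/a (A² and the length scale cancel between numerator and denominator), P = [∫_{1/3}^{1} t^4·(1 - t)^4 dt] / [∫_{0}^{1} t^4·(1 - t)^4 dt].
With ∫ t^4·(1 - t)^4 dt = t^5·(70·t^4 - 315·t^3 + 540·t^2 - 420·t + 126)/630 + C, the region integral is ≈ 0.0013574 and the full one is 1/630.
This works out to P = 0.8552.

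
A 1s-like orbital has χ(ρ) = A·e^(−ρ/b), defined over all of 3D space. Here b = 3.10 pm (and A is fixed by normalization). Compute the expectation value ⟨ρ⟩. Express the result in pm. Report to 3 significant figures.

⟨ρ⟩ = ∫ ρ |χ|² 4πρ² dρ over the full domain.
With ∫₀^∞ ρ^3 e^(−αρ) dρ = 3!/α^4, evaluating both integrals, ⟨ρ⟩ = 3·b/2.
Putting b = 3.10 gives 4.650.

⟨ρ⟩ ≈ 4.65 pm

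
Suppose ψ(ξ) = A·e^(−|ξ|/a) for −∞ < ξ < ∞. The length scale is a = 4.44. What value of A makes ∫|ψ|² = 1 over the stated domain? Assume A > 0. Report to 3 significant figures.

A ≈ 0.475

Normalization requires ∫|ψ|² dξ = 1, integrated from −∞ to ∞.
Using ∫₀^∞ ξⁿ e^(−αξ) dξ = n!/αⁿ⁺¹, carrying out the integral gives A² · a.
Setting this equal to 1 gives A² = 1/(a).
With a = 4.44: A² = 0.2252 and A = 0.4746.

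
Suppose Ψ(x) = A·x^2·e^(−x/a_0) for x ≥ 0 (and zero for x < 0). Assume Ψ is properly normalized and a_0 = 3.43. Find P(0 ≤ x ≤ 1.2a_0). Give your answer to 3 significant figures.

P ≈ 0.0959

The probability is P = ∫ |Ψ|² dx over [0, 1.2a_0].
The normalization integral ∫|Ψ|²dx over the whole domain equals 3·a_0^5/4·A², and A² cancels in the ratio.
Substituting u = x/a_0, A² and the length scale cancel in the ratio: P = ∫_{0}^{1.2} u^4·e^(-2·u) du / ∫_{0}^{∞} u^4·e^(-2·u) du.
With ∫ u^4·e^(-2·u) du = -(u^4/2 + u^3 + 3·u^2/2 + 3·u/2 + 3/4)·e^(-2·u) + C, the region integral is ≈ 0.071901 and the full one is 3/4.
The result is P = 0.09587.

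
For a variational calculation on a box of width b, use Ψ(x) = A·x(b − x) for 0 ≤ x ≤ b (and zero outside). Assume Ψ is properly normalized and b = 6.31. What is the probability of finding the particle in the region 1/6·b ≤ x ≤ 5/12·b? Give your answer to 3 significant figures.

|Ψ|² is the probability density, so P = ∫_{1/6·b}^{5/12·b} |Ψ|² dx.
Since A² = 1/(b^5/30), this is the region integral divided by the full normalization integral.
Let u = x/b; then A² and the length scale cancel, so P = ∫_{1/6}^{5/12} u^2·(1 - u)^2 du ÷ ∫_{0}^{1} u^2·(1 - u)^2 du.
With ∫ u^2·(1 - u)^2 du = u^3·(6·u^2 - 15·u + 10)/30 + C, the region integral is ≈ 0.010371 and the full one is 1/30.
Taking the ratio, P = 0.3111.

P ≈ 0.311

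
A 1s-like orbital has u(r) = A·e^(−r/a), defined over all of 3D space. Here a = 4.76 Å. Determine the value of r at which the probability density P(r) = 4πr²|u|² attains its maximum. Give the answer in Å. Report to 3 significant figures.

The maximum of P(r) = 4πr²|u|² occurs where its derivative vanishes.
This gives r = a.
With a = 4.76, the most probable radial distance is 4.760 Å.

r ≈ 4.76 Å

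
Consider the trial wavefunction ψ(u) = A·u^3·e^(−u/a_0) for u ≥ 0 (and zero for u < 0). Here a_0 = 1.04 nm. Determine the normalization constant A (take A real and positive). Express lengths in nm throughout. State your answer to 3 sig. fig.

The normalization condition is ∫|ψ|² du = 1 from 0 to ∞.
∫|ψ|² du = A²·(45·a_0^7/8).
Plugging in a_0 = 1.04 yields A = 0.3676.

A ≈ 0.368 nm^(-7/2)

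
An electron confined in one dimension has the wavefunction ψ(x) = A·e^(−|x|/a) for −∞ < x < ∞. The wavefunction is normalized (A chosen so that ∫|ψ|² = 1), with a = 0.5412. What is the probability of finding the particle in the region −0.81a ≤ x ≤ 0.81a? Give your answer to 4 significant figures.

The probability is P = ∫ |ψ|² dx over [−0.81a, 0.81a].
The normalization integral ∫|ψ|²dx over the whole domain equals a·A², and A² cancels in the ratio.
Both integrals are even about x = 0, so only the x ≥ 0 halves are needed (the factors of 2 cancel). In terms of u = x/a (A² and the length scale cancel between numerator and denominator), P = [∫_{0}^{0.81} e^(-2·u) du] / [∫_{0}^{∞} e^(-2·u) du].
With ∫ e^(-2·u) du = -e^(-2·u)/2 + C, the region integral is 1/2 - e^(-81/50)/2 and the full one is 1/2.
The result is P = 0.80210.

P ≈ 0.8021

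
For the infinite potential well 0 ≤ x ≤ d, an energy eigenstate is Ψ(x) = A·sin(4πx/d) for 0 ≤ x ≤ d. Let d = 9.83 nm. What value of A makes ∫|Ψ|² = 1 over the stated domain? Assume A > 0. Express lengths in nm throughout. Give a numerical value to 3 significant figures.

A ≈ 0.451 nm^(-1/2)

We need A² ∫|f|² dx = 1, taking the integral from 0 to d.
∫|Ψ|² dx = A²·(d/2).
So A² = (d/2)^(−1).
With d = 9.83: A² = 0.2035 and A = 0.4511.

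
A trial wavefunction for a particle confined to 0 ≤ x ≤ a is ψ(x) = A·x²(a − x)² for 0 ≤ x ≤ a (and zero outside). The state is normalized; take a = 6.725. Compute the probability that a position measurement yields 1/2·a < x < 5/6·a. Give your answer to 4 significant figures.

P ≈ 0.4910

|ψ|² is the probability density, so P = ∫_{1/2·a}^{5/6·a} |ψ|² dx.
With A² fixed by ∫|ψ|² = 1, i.e. A² = (a^9/630)^(−1), substitute and integrate.
Let u = x/a; then A² and the length scale cancel, so P = ∫_{1/2}^{5/6} u^4·(1 - u)^4 du ÷ ∫_{0}^{1} u^4·(1 - u)^4 du.
Using ∫ u^4·(1 - u)^4 du = u^5·(70·u^4 - 315·u^3 + 540·u^2 - 420·u + 126)/630, the numerator is ≈ 0.000779444 and the denominator is 1/630.
The result is P = 0.49105.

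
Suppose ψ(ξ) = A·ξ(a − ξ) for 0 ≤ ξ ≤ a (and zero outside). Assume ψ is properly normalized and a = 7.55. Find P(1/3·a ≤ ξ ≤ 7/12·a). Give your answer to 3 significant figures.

P ≈ 0.444

The probability is P = ∫ |ψ|² dξ over [1/3·a, 7/12·a].
The normalization integral ∫|ψ|²dξ over the whole domain equals a^5/30·A², and A² cancels in the ratio.
Substituting u = ξ/a, A² and the length scale cancel in the ratio: P = ∫_{1/3}^{7/12} u^2·(1 - u)^2 du / ∫_{0}^{1} u^2·(1 - u)^2 du.
Using ∫ u^2·(1 - u)^2 du = u^3·(6·u^2 - 15·u + 10)/30, the numerator is ≈ 0.014783 and the denominator is 1/30.
Evaluating gives P = 0.4435.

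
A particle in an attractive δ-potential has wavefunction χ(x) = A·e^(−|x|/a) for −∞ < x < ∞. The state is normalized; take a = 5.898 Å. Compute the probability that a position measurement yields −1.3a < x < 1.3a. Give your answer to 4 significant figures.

P ≈ 0.9257

|χ|² is the probability density, so P = ∫_{−1.3a}^{1.3a} |χ|² dx.
The normalization integral ∫|χ|²dx over the whole domain equals a·A², and A² cancels in the ratio.
By symmetry take twice the x ≥ 0 contribution in numerator and denominator; the 2's cancel. In terms of u = x/a (A² and the length scale cancel between numerator and denominator), P = [∫_{0}^{1.3} e^(-2·u) du] / [∫_{0}^{∞} e^(-2·u) du].
Using ∫ e^(-2·u) du = -e^(-2·u)/2, the numerator is 1/2 - e^(-13/5)/2 and the denominator is 1/2.
Taking the ratio, P = 0.92573.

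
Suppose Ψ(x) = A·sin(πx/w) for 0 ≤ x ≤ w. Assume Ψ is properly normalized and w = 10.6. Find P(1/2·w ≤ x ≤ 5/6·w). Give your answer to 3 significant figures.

P ≈ 0.471

The probability is P = ∫ |Ψ|² dx over [1/2·w, 5/6·w].
With A² fixed by ∫|Ψ|² = 1, i.e. A² = (w/2)^(−1), substitute and integrate.
Substituting u = x/w, A² and the length scale cancel in the ratio: P = ∫_{1/2}^{5/6} sin(π·u)^2 du / ∫_{0}^{1} sin(π·u)^2 du.
Using ∫ sin(π·u)^2 du = u/2 - sin(2·π·u)/(4·π), the numerator is √(3)/(8·π) + 1/6 and the denominator is 1/2.
Taking the ratio, P = (√(3)/4 + π/3)/π.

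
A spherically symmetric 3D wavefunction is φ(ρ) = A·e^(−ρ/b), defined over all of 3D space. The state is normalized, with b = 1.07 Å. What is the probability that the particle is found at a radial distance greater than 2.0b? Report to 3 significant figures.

P ≈ 0.238

With dV = 4πρ²dρ, the probability is ∫|φ|² dV over ρ > 2.0b.
Normalization gives A² = 1/(π·b^3).
Let u = ρ/b; then A², 4π and the length scale all cancel, so P = ∫_{2.0}^{∞} u^2·e^(-2·u) du ÷ ∫_{0}^{∞} u^2·e^(-2·u) du.
An antiderivative of u^2·e^(-2·u) is -(2·u^2 + 2·u + 1)·e^(-2·u)/4; evaluating from 2.0 to ∞ gives 13·e^(-4)/4, while the full integral is 1/4.
The region integral divided by the full integral gives P = 0.2381.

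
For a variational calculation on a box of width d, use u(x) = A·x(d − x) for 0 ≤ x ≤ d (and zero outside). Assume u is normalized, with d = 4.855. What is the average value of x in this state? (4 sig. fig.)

The expectation value is the |u|²-weighted average of x: ∫ x|u|² dx.
Since the A² factors cancel between numerator and denominator, ⟨x⟩ = d/2.
With d = 4.855, ⟨x⟩ = 2.4275.

⟨x⟩ ≈ 2.428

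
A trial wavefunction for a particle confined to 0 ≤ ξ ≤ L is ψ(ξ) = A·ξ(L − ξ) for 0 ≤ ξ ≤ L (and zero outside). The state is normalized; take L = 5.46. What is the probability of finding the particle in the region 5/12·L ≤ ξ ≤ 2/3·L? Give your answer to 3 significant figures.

P = ∫_{5/12·L}^{2/3·L} |ψ(ξ)|² dξ.
With A² fixed by ∫|ψ|² = 1, i.e. A² = (L^5/30)^(−1), substitute and integrate.
Substituting u = ξ/L, A² and the length scale cancel in the ratio: P = ∫_{5/12}^{2/3} u^2·(1 - u)^2 du / ∫_{0}^{1} u^2·(1 - u)^2 du.
With ∫ u^2·(1 - u)^2 du = u^3·(6·u^2 - 15·u + 10)/30 + C, the region integral is ≈ 0.014783 and the full one is 1/30.
Taking the ratio, P = 0.4435.

P ≈ 0.444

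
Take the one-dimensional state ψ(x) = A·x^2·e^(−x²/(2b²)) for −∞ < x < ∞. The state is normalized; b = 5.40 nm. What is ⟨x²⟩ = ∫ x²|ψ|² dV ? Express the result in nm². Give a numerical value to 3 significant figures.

The expectation value is the |ψ|²-weighted average of x^2: ∫ x^2|ψ|² dx.
Since the A² factors cancel between numerator and denominator, ⟨x²⟩ = 5·b^2/2.
With b = 5.40, ⟨x^2⟩ = 72.90.

⟨x^2⟩ ≈ 72.9 nm^2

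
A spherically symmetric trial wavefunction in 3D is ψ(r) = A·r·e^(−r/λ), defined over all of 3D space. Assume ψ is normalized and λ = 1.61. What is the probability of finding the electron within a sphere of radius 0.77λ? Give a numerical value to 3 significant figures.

P = ∫ |ψ|² 4πr² dr over r ≤ 0.77λ.
Normalization gives A² = 1/(3·π·λ^5).
In terms of u = r/λ (A², 4π and the length scale all cancel between numerator and denominator), P = [∫_{0}^{0.77} u^4·e^(-2·u) du] / [∫_{0}^{∞} u^4·e^(-2·u) du].
An antiderivative of u^4·e^(-2·u) is -(u^4/2 + u^3 + 3·u^2/2 + 3·u/2 + 3/4)·e^(-2·u); evaluating from 0 to 0.77 gives ≈ 0.015391, while the full integral is 3/4.
The region integral divided by the full integral gives P = 0.02052.

P ≈ 0.0205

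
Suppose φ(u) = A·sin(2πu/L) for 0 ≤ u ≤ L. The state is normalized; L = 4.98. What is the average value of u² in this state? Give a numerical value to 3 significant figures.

⟨u^2⟩ ≈ 7.95

The expectation value is the |φ|²-weighted average of u^2: ∫ u^2|φ|² du.
Using sin²θ = (1 − cos 2θ)/2, evaluating both integrals, ⟨u²⟩ = -L^2/(8·π^2) + L^2/3.
Putting L = 4.98 gives 7.953.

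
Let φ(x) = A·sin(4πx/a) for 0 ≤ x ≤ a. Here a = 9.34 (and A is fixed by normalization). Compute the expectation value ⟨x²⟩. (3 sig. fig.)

⟨x^2⟩ ≈ 28.8

The expectation value is the |φ|²-weighted average of x^2: ∫ x^2|φ|² dx.
Evaluating both integrals, ⟨x²⟩ = -a^2/(32·π^2) + a^2/3.
Putting a = 9.34 gives 28.80.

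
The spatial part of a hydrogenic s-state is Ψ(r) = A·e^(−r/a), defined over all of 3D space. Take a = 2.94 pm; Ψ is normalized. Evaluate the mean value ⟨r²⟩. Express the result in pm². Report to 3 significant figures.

⟨r²⟩ = ∫ r^2 |Ψ|² 4πr² dr over the full domain.
Recall ∫₀^∞ r^m e^(−r/β) dr = m!·β^(m+1), the ratio of the moment integral to the normalization integral gives ⟨r²⟩ = 3·a^2.
With a = 2.94, ⟨r^2⟩ = 25.93.

⟨r^2⟩ ≈ 25.9 pm^2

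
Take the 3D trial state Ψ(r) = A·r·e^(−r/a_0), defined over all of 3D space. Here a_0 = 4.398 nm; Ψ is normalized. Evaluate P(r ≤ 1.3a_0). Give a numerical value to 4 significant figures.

P ≈ 0.1226

P = ∫ |Ψ|² 4πr² dr over r ≤ 1.3a_0.
The full normalization integral is A²·[3·π·a_0^5] = 1, fixing A².
In terms of u = r/a_0 (A², 4π and the length scale all cancel between numerator and denominator), P = [∫_{0}^{1.3} u^4·e^(-2·u) du] / [∫_{0}^{∞} u^4·e^(-2·u) du].
Using ∫ u^4·e^(-2·u) du = -(u^4/2 + u^3 + 3·u^2/2 + 3·u/2 + 3/4)·e^(-2·u), the numerator is ≈ 0.0919324 and the denominator is 3/4.
This evaluates to P = 0.12258.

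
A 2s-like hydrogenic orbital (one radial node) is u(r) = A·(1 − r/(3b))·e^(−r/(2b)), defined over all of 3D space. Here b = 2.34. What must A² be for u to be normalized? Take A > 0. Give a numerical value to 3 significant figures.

A^2 ≈ 0.00932

We need A² ∫|f|² 4πr² dr = 1, taking the integral from 0 to ∞.
Using ∫₀^∞ rⁿ e^(−αr) dr = n!/αⁿ⁺¹, carrying out the integral gives A² · 8·π·b^3/3.
With b = 2.34: A² = 0.009316 and A = 0.09652.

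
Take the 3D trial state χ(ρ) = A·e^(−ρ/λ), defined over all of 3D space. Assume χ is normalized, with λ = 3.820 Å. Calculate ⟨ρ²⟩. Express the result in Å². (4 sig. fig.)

By definition ⟨ρ²⟩ = ∫ ρ^2 |χ(ρ)|² 4πρ² dρ.
Since the A² factors cancel between numerator and denominator, ⟨ρ²⟩ = 3·λ^2.
With λ = 3.820, ⟨ρ^2⟩ = 43.777.

⟨ρ^2⟩ ≈ 43.78 Å^2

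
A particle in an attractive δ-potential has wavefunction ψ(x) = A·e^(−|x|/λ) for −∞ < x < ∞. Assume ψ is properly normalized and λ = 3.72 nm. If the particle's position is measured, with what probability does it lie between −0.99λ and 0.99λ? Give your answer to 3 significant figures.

|ψ|² is the probability density, so P = ∫_{−0.99λ}^{0.99λ} |ψ|² dx.
The normalization integral ∫|ψ|²dx over the whole domain equals λ·A², and A² cancels in the ratio.
By symmetry take twice the x ≥ 0 contribution in numerator and denominator; the 2's cancel. Let u = x/λ; then A² and the length scale cancel, so P = ∫_{0}^{0.99} e^(-2·u) du ÷ ∫_{0}^{∞} e^(-2·u) du.
An antiderivative of e^(-2·u) is -e^(-2·u)/2; evaluating from 0 to 0.99 gives 1/2 - e^(-99/50)/2, while the full integral is 1/2.
Taking the ratio, P = 0.8619.

P ≈ 0.862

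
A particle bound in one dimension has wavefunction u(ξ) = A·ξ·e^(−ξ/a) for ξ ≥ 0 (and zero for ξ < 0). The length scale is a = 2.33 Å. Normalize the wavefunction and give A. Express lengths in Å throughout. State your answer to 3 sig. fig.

Normalization requires ∫|u|² dξ = 1, integrated from 0 to ∞.
With u = A·ξ·e^(−ξ/a), the integral evaluates to A²·[a^3/4].
With a = 2.33: A² = 0.3162 and A = 0.5623.

A ≈ 0.562 Å^(-3/2)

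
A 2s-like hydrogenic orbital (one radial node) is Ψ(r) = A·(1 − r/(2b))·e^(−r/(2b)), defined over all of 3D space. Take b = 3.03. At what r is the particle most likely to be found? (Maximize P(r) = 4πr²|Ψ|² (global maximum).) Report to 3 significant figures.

r ≈ 15.9

Differentiate P(r) = 4πr²|Ψ|² with respect to r and set to zero.
Solving yields r = b·(√(5) + 3).
With b = 3.03, the most probable radial distance is 15.87.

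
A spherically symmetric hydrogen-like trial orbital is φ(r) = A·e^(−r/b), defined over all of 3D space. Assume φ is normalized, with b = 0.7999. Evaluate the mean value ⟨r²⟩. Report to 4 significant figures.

⟨r²⟩ = ∫ r^2 |φ|² 4πr² dr over the full domain.
Since the A² factors cancel between numerator and denominator, ⟨r²⟩ = 3·b^2.
With b = 0.7999, ⟨r^2⟩ = 1.9195.

⟨r^2⟩ ≈ 1.920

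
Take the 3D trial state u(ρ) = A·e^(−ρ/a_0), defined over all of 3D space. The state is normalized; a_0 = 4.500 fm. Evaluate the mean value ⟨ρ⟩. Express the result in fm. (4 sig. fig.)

⟨ρ⟩ = ∫ ρ |u|² 4πρ² dρ over the full domain.
Evaluating both integrals, ⟨ρ⟩ = 3·a_0/2.
With a_0 = 4.500, ⟨ρ⟩ = 6.7500.

⟨ρ⟩ ≈ 6.750 fm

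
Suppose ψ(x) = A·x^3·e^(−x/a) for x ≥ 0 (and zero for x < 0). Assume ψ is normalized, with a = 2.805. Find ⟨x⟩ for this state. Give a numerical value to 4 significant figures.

⟨x⟩ ≈ 9.818

The expectation value is the |ψ|²-weighted average of x: ∫ x|ψ|² dx.
Using ∫₀^∞ xⁿ e^(−αx) dx = n!/αⁿ⁺¹, the ratio of the moment integral to the normalization integral gives ⟨x⟩ = 7·a/2.
With a = 2.805, ⟨x⟩ = 9.8175.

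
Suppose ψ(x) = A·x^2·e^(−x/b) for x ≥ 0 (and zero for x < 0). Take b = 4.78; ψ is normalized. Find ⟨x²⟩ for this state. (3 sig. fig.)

The expectation value is the |ψ|²-weighted average of x^2: ∫ x^2|ψ|² dx.
Using ∫₀^∞ xⁿ e^(−αx) dx = n!/αⁿ⁺¹, evaluating both integrals, ⟨x²⟩ = 15·b^2/2.
Putting b = 4.78 gives 171.4.

⟨x^2⟩ ≈ 171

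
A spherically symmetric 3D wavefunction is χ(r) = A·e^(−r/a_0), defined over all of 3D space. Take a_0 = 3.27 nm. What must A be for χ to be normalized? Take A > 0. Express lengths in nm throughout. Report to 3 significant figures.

Normalization requires ∫|χ|² 4πr² dr = 1, integrated from 0 to ∞.
(Spherical symmetry: dV = 4πr² dr.)
With χ = A·e^(−r/a_0), the integral evaluates to A²·[π·a_0^3].
Setting this equal to 1 gives A² = 1/(π·a_0^3).
Plugging in a_0 = 3.27 yields A = 0.09541.

A ≈ 0.0954 nm^(-3/2)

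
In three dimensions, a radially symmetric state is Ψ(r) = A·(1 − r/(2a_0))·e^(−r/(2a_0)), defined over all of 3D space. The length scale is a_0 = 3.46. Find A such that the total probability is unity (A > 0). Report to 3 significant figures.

A ≈ 0.0310

Require ∫ |Ψ|² 4πr² dr = 1 over the whole domain.
The angular integral contributes 4π, leaving ∫₀^∞ r²|Ψ|² dr.
Recall ∫₀^∞ r^m e^(−r/β) dr = m!·β^(m+1), with Ψ = A·(1 − r/(2a_0))·e^(−r/(2a_0)), the integral evaluates to A²·[8·π·a_0^3].
Hence A² = 1/[8·π·a_0^3].
With a_0 = 3.46: A² = 0.0009606 and A = 0.03099.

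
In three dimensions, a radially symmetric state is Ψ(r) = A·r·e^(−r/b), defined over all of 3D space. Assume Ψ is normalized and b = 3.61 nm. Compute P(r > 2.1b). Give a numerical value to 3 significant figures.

P ≈ 0.590

P = ∫ |Ψ|² 4πr² dr over r > 2.1b.
Normalization gives A² = 1/(3·π·b^5).
Substituting u = r/b, A², 4π and the length scale all cancel in the ratio: P = ∫_{2.1}^{∞} u^4·e^(-2·u) du / ∫_{0}^{∞} u^4·e^(-2·u) du.
An antiderivative of u^4·e^(-2·u) is -(u^4/2 + u^3 + 3·u^2/2 + 3·u/2 + 3/4)·e^(-2·u); evaluating from 2.1 to ∞ gives ≈ 0.44237, while the full integral is 3/4.
Taking the ratio yields P = 0.5898.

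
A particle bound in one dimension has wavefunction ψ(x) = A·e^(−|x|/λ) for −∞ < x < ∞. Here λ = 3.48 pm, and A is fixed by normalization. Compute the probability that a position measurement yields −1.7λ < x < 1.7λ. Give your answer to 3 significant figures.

|ψ|² is the probability density, so P = ∫_{−1.7λ}^{1.7λ} |ψ|² dx.
The normalization integral ∫|ψ|²dx over the whole domain equals λ·A², and A² cancels in the ratio.
By symmetry take twice the x ≥ 0 contribution in numerator and denominator; the 2's cancel. In terms of u = x/λ (A² and the length scale cancel between numerator and denominator), P = [∫_{0}^{1.7} e^(-2·u) du] / [∫_{0}^{∞} e^(-2·u) du].
Using ∫ e^(-2·u) du = -e^(-2·u)/2, the numerator is 1/2 - e^(-17/5)/2 and the denominator is 1/2.
The result is P = 0.9666.

P ≈ 0.967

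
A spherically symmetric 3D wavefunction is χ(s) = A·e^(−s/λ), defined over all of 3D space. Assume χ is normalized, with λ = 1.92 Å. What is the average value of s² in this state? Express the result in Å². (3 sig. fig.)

By definition ⟨s²⟩ = ∫ s^2 |χ(s)|² 4πs² ds.
Using ∫₀^∞ sⁿ e^(−αs) ds = n!/αⁿ⁺¹, the ratio of the moment integral to the normalization integral gives ⟨s²⟩ = 3·λ^2.
With λ = 1.92, ⟨s^2⟩ = 11.06.

⟨s^2⟩ ≈ 11.1 Å^2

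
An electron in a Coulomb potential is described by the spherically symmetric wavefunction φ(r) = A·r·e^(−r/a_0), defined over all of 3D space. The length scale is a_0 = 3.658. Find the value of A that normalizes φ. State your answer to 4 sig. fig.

Normalization requires ∫|φ|² 4πr² dr = 1, integrated from 0 to ∞.
(Spherical symmetry: dV = 4πr² dr.)
Carrying out the integral gives A² · 3·π·a_0^5.
Hence A² = 1/[3·π·a_0^5].
With a_0 = 3.658: A² = 0.00016200 and A = 0.012728.

A ≈ 0.01273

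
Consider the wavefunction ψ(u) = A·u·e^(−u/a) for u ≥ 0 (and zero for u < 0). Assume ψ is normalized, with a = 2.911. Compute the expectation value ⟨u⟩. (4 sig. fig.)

By definition ⟨u⟩ = ∫ u |ψ(u)|² du.
Since the A² factors cancel between numerator and denominator, ⟨u⟩ = 3·a/2.
Putting a = 2.911 gives 4.3665.

⟨u⟩ ≈ 4.367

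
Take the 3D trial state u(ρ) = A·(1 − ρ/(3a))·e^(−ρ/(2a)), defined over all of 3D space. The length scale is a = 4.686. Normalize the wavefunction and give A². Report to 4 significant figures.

Require ∫ |u|² 4πρ² dρ = 1 over the whole domain.
The angular integral contributes 4π, leaving ∫₀^∞ ρ²|u|² dρ.
∫|u|² 4πρ² dρ = A²·(8·π·a^3/3).
Setting this equal to 1 gives A² = 1/(8·π·a^3/3).
Plugging in a = 4.686 yields A = 0.034059.

A^2 ≈ 0.001160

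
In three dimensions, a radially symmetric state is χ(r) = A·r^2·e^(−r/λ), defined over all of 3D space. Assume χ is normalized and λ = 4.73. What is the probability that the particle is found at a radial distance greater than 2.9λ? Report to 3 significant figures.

Integrate the radial probability density 4πr²|χ|² over r > 2.9λ.
A² is fixed by ∫₀^∞ 4πr²|χ|² dr = 1, i.e. A² = (45·π·λ^7/2)^(−1).
In terms of u = r/λ (A², 4π and the length scale all cancel between numerator and denominator), P = [∫_{2.9}^{∞} u^6·e^(-2·u) du] / [∫_{0}^{∞} u^6·e^(-2·u) du].
With ∫ u^6·e^(-2·u) du = -(4·u^6 + 12·u^5 + 30·u^4 + 60·u^3 + 90·u^2 + 90·u + 45)·e^(-2·u)/8 + C, the region integral is ≈ 3.5910 and the full one is 45/8.
Taking the ratio yields P = 0.6384.

P ≈ 0.638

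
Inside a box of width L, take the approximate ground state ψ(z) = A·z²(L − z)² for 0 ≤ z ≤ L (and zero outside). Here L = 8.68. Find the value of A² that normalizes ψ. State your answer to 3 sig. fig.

We need A² ∫|f|² dz = 1, taking the integral from 0 to L.
Carrying out the integral gives A² · L^9/630.
So A² = (L^9/630)^(−1).
Substituting L = 8.68 gives A² = 0.000002252, so A = 0.001501.

A^2 ≈ 0.00000225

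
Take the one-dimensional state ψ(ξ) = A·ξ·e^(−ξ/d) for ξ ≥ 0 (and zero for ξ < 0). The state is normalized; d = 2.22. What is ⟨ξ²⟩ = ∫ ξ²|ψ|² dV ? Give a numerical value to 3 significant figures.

⟨ξ^2⟩ ≈ 14.8

By definition ⟨ξ²⟩ = ∫ ξ^2 |ψ(ξ)|² dξ.
Since the A² factors cancel between numerator and denominator, ⟨ξ²⟩ = 3·d^2.
With d = 2.22, ⟨ξ^2⟩ = 14.79.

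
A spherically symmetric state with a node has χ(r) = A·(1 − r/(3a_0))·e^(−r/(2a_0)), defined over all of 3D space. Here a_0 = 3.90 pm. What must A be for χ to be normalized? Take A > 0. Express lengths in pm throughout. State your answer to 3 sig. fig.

A ≈ 0.0449 pm^(-3/2)

Normalization requires ∫|χ|² 4πr² dr = 1, integrated from 0 to ∞.
With ∫₀^∞ r^4 e^(−αr) dr = 4!/α^5, with χ = A·(1 − r/(3a_0))·e^(−r/(2a_0)), the integral evaluates to A²·[8·π·a_0^3/3].
Hence A² = 1/[8·π·a_0^3/3].
With a_0 = 3.90: A² = 0.002012 and A = 0.04486.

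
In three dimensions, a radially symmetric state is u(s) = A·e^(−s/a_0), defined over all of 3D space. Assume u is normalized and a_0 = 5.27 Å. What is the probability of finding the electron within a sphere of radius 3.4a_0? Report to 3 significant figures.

P = ∫ |u|² 4πs² ds over s ≤ 3.4a_0.
A² is fixed by ∫₀^∞ 4πs²|u|² ds = 1, i.e. A² = (π·a_0^3)^(−1).
Let t = s/a_0; then A², 4π and the length scale all cancel, so P = ∫_{0}^{3.4} t^2·e^(-2·t) dt ÷ ∫_{0}^{∞} t^2·e^(-2·t) dt.
An antiderivative of t^2·e^(-2·t) is -(2·t^2 + 2·t + 1)·e^(-2·t)/4; evaluating from 0 to 3.4 gives 1/4 - 773·e^(-34/5)/100, while the full integral is 1/4.
This evaluates to P = 0.9656.

P ≈ 0.966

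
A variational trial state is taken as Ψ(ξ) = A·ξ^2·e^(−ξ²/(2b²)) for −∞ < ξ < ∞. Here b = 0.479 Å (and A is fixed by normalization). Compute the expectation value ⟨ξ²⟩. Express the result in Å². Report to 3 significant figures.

⟨ξ^2⟩ ≈ 0.574 Å^2

⟨ξ²⟩ = ∫ ξ^2 |Ψ|² dξ over the full domain.
Since the A² factors cancel between numerator and denominator, ⟨ξ²⟩ = 5·b^2/2.
Putting b = 0.479 gives 0.5736.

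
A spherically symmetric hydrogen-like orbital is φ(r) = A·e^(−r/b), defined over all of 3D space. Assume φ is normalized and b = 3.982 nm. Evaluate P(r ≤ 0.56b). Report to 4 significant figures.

P = ∫ |φ|² 4πr² dr over r ≤ 0.56b.
The full normalization integral is A²·[π·b^3] = 1, fixing A².
Let u = r/b; then A², 4π and the length scale all cancel, so P = ∫_{0}^{0.56} u^2·e^(-2·u) du ÷ ∫_{0}^{∞} u^2·e^(-2·u) du.
An antiderivative of u^2·e^(-2·u) is -(2·u^2 + 2·u + 1)·e^(-2·u)/4; evaluating from 0 to 0.56 gives 1/4 - 1717·e^(-28/25)/2500, while the full integral is 1/4.
This evaluates to P = 0.10364.

P ≈ 0.1036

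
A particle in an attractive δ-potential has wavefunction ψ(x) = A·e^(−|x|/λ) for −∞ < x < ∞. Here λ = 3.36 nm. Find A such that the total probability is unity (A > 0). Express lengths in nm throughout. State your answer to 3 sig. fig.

A ≈ 0.546 nm^(-1/2)

The normalization condition is ∫|ψ|² dx = 1 from −∞ to ∞.
Using ∫₀^∞ xⁿ e^(−αx) dx = n!/αⁿ⁺¹, carrying out the integral gives A² · λ.
Hence A² = 1/[λ].
With λ = 3.36: A² = 0.2976 and A = 0.5455.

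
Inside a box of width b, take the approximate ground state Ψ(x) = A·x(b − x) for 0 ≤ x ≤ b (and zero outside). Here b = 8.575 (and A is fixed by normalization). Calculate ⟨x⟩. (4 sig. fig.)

The expectation value is the |Ψ|²-weighted average of x: ∫ x|Ψ|² dx.
Expanding the polynomial and integrating term by term, evaluating both integrals, ⟨x⟩ = b/2.
Putting b = 8.575 gives 4.2875.

⟨x⟩ ≈ 4.288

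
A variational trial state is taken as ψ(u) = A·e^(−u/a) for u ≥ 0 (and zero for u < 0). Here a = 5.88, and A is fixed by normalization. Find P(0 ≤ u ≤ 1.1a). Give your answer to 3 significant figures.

P ≈ 0.889

|ψ|² is the probability density, so P = ∫_{0}^{1.1a} |ψ|² du.
Since A² = 1/(a/2), this is the region integral divided by the full normalization integral.
Substituting t = u/a, A² and the length scale cancel in the ratio: P = ∫_{0}^{1.1} e^(-2·t) dt / ∫_{0}^{∞} e^(-2·t) dt.
With ∫ e^(-2·t) dt = -e^(-2·t)/2 + C, the region integral is 1/2 - e^(-11/5)/2 and the full one is 1/2.
Taking the ratio, P = 0.8892.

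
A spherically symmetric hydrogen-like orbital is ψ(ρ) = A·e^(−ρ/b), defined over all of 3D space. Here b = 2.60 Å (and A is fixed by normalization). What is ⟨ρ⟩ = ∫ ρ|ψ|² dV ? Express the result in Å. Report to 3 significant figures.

⟨ρ⟩ = ∫ ρ |ψ|² 4πρ² dρ over the full domain.
Using ∫₀^∞ ρⁿ e^(−αρ) dρ = n!/αⁿ⁺¹, the ratio of the moment integral to the normalization integral gives ⟨ρ⟩ = 3·b/2.
Putting b = 2.60 gives 3.900.

⟨ρ⟩ ≈ 3.90 Å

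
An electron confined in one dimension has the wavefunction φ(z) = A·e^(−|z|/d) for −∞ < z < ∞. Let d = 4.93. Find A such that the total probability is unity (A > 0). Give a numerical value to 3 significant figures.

Require ∫ |φ|² dz = 1 over the whole domain.
∫|φ|² dz = A²·(d).
With d = 4.93: A² = 0.2028 and A = 0.4504.

A ≈ 0.450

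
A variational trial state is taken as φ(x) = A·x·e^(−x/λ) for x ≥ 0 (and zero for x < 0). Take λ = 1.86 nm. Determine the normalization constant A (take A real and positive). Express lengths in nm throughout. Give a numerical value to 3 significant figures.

A ≈ 0.788 nm^(-3/2)

We need A² ∫|f|² dx = 1, taking the integral from 0 to ∞.
With φ = A·x·e^(−x/λ), the integral evaluates to A²·[λ^3/4].
With λ = 1.86: A² = 0.6216 and A = 0.7884.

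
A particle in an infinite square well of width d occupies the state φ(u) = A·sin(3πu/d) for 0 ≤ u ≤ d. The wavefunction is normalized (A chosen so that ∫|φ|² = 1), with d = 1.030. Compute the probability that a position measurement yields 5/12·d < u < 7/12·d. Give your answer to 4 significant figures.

|φ|² is the probability density, so P = ∫_{5/12·d}^{7/12·d} |φ|² du.
Since A² = 1/(d/2), this is the region integral divided by the full normalization integral.
Let t = u/d; then A² and the length scale cancel, so P = ∫_{5/12}^{7/12} sin(3·π·t)^2 dt ÷ ∫_{0}^{1} sin(3·π·t)^2 dt.
An antiderivative of sin(3·π·t)^2 is t/2 - sin(6·π·t)/(12·π); evaluating from 5/12 to 7/12 gives 1/(6·π) + 1/12, while the full integral is 1/2.
Taking the ratio, P = (2 + π)/(6·π).

P ≈ 0.2728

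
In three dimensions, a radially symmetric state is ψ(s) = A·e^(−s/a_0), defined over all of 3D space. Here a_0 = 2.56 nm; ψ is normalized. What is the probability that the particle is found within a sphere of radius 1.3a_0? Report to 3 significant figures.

P ≈ 0.482

P = ∫ |ψ|² 4πs² ds over s ≤ 1.3a_0.
A² is fixed by ∫₀^∞ 4πs²|ψ|² ds = 1, i.e. A² = (π·a_0^3)^(−1).
Substituting u = s/a_0, A², 4π and the length scale all cancel in the ratio: P = ∫_{0}^{1.3} u^2·e^(-2·u) du / ∫_{0}^{∞} u^2·e^(-2·u) du.
An antiderivative of u^2·e^(-2·u) is -(2·u^2 + 2·u + 1)·e^(-2·u)/4; evaluating from 0 to 1.3 gives 1/4 - 349·e^(-13/5)/200, while the full integral is 1/4.
The region integral divided by the full integral gives P = 0.4816.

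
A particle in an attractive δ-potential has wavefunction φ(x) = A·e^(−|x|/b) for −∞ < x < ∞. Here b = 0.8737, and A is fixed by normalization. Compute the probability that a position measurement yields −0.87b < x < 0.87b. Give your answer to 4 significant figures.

|φ|² is the probability density, so P = ∫_{−0.87b}^{0.87b} |φ|² dx.
The normalization integral ∫|φ|²dx over the whole domain equals b·A², and A² cancels in the ratio.
Both integrals are even about x = 0, so only the x ≥ 0 halves are needed (the factors of 2 cancel). Substituting u = x/b, A² and the length scale cancel in the ratio: P = ∫_{0}^{0.87} e^(-2·u) du / ∫_{0}^{∞} e^(-2·u) du.
With ∫ e^(-2·u) du = -e^(-2·u)/2 + C, the region integral is 1/2 - e^(-87/50)/2 and the full one is 1/2.
This works out to P = 0.82448.

P ≈ 0.8245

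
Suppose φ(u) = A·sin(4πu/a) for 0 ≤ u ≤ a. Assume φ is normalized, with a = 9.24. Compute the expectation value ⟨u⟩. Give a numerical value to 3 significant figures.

⟨u⟩ ≈ 4.62

The expectation value is the |φ|²-weighted average of u: ∫ u|φ|² du.
Using sin²θ = (1 − cos 2θ)/2, the ratio of the moment integral to the normalization integral gives ⟨u⟩ = a/2.
Putting a = 9.24 gives 4.620.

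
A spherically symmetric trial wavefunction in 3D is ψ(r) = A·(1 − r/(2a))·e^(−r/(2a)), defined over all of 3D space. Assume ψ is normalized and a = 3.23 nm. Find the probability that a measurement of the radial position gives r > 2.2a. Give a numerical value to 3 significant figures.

Integrate the radial probability density 4πr²|ψ|² over r > 2.2a.
Normalization gives A² = 1/(8·π·a^3).
In terms of u = r/a (A², 4π and the length scale all cancel between numerator and denominator), P = [∫_{2.2}^{∞} u^2·(1 - u/2)^2·e^(-u) du] / [∫_{0}^{∞} u^2·(1 - u/2)^2·e^(-u) du].
Using ∫ u^2·(1 - u/2)^2·e^(-u) du = -(u^4/4 + u^2 + 2·u + 2)·e^(-u), the numerator is ≈ 1.8943 and the denominator is 2.
Taking the ratio yields P = 0.9472.

P ≈ 0.947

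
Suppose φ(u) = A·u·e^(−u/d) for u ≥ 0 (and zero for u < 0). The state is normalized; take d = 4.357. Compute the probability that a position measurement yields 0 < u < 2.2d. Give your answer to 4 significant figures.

The probability is P = ∫ |φ|² du over [0, 2.2d].
The normalization integral ∫|φ|²du over the whole domain equals d^3/4·A², and A² cancels in the ratio.
Substituting t = u/d, A² and the length scale cancel in the ratio: P = ∫_{0}^{2.2} t^2·e^(-2·t) dt / ∫_{0}^{∞} t^2·e^(-2·t) dt.
An antiderivative of t^2·e^(-2·t) is -(2·t^2 + 2·t + 1)·e^(-2·t)/4; evaluating from 0 to 2.2 gives 1/4 - 377·e^(-22/5)/100, while the full integral is 1/4.
Evaluating gives P = 0.81486.

P ≈ 0.8149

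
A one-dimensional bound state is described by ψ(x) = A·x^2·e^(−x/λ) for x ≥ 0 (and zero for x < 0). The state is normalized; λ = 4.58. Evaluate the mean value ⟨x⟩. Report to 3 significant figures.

⟨x⟩ ≈ 11.5

By definition ⟨x⟩ = ∫ x |ψ(x)|² dx.
Evaluating both integrals, ⟨x⟩ = 5·λ/2.
Putting λ = 4.58 gives 11.45.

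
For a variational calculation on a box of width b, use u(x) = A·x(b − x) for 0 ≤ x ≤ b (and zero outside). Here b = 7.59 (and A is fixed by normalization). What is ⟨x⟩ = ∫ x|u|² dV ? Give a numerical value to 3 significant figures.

By definition ⟨x⟩ = ∫ x |u(x)|² dx.
Expanding the polynomial and integrating term by term, the ratio of the moment integral to the normalization integral gives ⟨x⟩ = b/2.
With b = 7.59, ⟨x⟩ = 3.795.

⟨x⟩ ≈ 3.80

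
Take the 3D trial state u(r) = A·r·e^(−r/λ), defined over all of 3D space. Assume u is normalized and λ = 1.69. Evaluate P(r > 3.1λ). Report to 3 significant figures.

With dV = 4πr²dr, the probability is ∫|u|² dV over r > 3.1λ.
The full normalization integral is A²·[3·π·λ^5] = 1, fixing A².
Let t = r/λ; then A², 4π and the length scale all cancel, so P = ∫_{3.1}^{∞} t^4·e^(-2·t) dt ÷ ∫_{0}^{∞} t^4·e^(-2·t) dt.
An antiderivative of t^4·e^(-2·t) is -(t^4/2 + t^3 + 3·t^2/2 + 3·t/2 + 3/4)·e^(-2·t); evaluating from 3.1 to ∞ gives ≈ 0.19438, while the full integral is 3/4.
Taking the ratio yields P = 0.2592.

P ≈ 0.259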